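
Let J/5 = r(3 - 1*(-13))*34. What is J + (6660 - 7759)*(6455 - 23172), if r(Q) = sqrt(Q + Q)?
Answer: 18371983 + 680*sqrt(2) ≈ 1.8373e+7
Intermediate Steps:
r(Q) = sqrt(2)*sqrt(Q) (r(Q) = sqrt(2*Q) = sqrt(2)*sqrt(Q))
J = 680*sqrt(2) (J = 5*((sqrt(2)*sqrt(3 - 1*(-13)))*34) = 5*((sqrt(2)*sqrt(3 + 13))*34) = 5*((sqrt(2)*sqrt(16))*34) = 5*((sqrt(2)*4)*34) = 5*((4*sqrt(2))*34) = 5*(136*sqrt(2)) = 680*sqrt(2) ≈ 961.67)
J + (6660 - 7759)*(6455 - 23172) = 680*sqrt(2) + (6660 - 7759)*(6455 - 23172) = 680*sqrt(2) - 1099*(-16717) = 680*sqrt(2) + 18371983 = 18371983 + 680*sqrt(2)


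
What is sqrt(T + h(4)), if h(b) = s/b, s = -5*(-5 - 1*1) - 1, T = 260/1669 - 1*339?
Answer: I*sqrt(3694703687)/3338 ≈ 18.21*I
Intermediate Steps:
T = -565531/1669 (T = 260*(1/1669) - 339 = 260/1669 - 339 = -565531/1669 ≈ -338.84)
s = 29 (s = -5*(-5 - 1) - 1 = -5*(-6) - 1 = 30 - 1 = 29)
h(b) = 29/b
sqrt(T + h(4)) = sqrt(-565531/1669 + 29/4) = sqrt(-2213723/6676) = I*sqrt(3694703687)/3338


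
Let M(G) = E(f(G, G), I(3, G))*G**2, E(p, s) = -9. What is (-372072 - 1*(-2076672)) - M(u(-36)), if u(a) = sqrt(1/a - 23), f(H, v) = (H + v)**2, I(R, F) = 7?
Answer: 6817571/4 ≈ 1.7044e+6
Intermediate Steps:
u(a) = sqrt(-23 + 1/a)
M(G) = -9*G**2
(-372072 - 1*(-2076672)) - M(u(-36)) = (-372072 - 1*(-2076672)) - (-9)*(sqrt(-23 + 1/(-36)))**2 = (-372072 + 2076672) - (-9)*(sqrt(-23 - 1/36))**2 = 1704600 - (-9)*(sqrt(-829/36))**2 = 1704600 - (-9)*(I*sqrt(829)/6)**2 = 1704600 - (-9)*(-829)/36 = 1704600 - 1*829/4 = 1704600 - 829/4 = 6817571/4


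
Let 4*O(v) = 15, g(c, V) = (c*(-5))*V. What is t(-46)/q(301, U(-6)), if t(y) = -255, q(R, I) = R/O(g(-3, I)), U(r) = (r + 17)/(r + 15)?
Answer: -3825/1204 ≈ -3.1769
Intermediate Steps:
g(c, V) = -5*V*c (g(c, V) = (-5*c)*V = -5*V*c)
O(v) = 15/4 (O(v) = (1/4)*15 = 15/4)
U(r) = (17 + r)/(15 + r)
q(R, I) = 4*R/15 (q(R, I) = R/(15/4) = R*(4/15) = 4*R/15)
t(-46)/q(301, U(-6)) = -255/((4/15)*301) = -255/1204/15 = -255*15/1204 = -3825/1204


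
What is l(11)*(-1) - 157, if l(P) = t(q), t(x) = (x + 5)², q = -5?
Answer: -157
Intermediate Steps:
t(x) = (5 + x)²
l(P) = 0 (l(P) = (5 - 5)² = 0² = 0)
l(11)*(-1) - 157 = 0*(-1) - 157 = 0 - 157 = -157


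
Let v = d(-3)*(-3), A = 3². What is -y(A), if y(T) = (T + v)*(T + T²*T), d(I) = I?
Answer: -13284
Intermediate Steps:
A = 9
v = 9 (v = -3*(-3) = 9)
y(T) = (9 + T)*(T + T³) (y(T) = (T + 9)*(T + T²*T) = (9 + T)*(T + T³))
-y(A) = -9*(9 + 9 + 9³ + 9*9²) = -9*(9 + 9 + 729 + 9*81) = -9*(9 + 9 + 729 + 729) = -9*1476 = -1*13284 = -13284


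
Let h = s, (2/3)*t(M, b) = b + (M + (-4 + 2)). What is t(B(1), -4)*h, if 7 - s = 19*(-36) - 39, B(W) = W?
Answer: -5475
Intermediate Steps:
t(M, b) = -3 + 3*M/2 + 3*b/2 (t(M, b) = 3*(b + (M + (-4 + 2)))/2 = 3*(b + (M - 2))/2 = 3*(b + (-2 + M))/2 = 3*(-2 + M + b)/2 = -3 + 3*M/2 + 3*b/2)
s = 730 (s = 7 - (19*(-36) - 39) = 7 - (-684 - 39) = 7 - 1*(-723) = 7 + 723 = 730)
h = 730
t(B(1), -4)*h = (-3 + (3/2)*1 + (3/2)*(-4))*730 = (-3 + 3/2 - 6)*730 = -15/2*730 = -5475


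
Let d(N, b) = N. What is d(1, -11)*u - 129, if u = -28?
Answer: -157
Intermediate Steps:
d(1, -11)*u - 129 = 1*(-28) - 129 = -28 - 129 = -157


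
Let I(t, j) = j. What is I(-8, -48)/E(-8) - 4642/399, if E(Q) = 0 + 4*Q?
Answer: -8087/798 ≈ -10.134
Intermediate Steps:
E(Q) = 4*Q
I(-8, -48)/E(-8) - 4642/399 = -48/(4*(-8)) - 4642/399 = -48/(-32) - 4642*1/399 = -48*(-1/32) - 4642/399 = 3/2 - 4642/399 = -8087/798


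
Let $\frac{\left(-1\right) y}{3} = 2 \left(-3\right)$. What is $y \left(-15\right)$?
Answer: $-270$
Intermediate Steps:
$y = 18$ ($y = - 3 \cdot 2 \left(-3\right) = \left(-3\right) \left(-6\right) = 18$)
$y \left(-15\right) = 18 \left(-15\right) = -270$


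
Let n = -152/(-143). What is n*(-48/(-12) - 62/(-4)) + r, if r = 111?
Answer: 1449/11 ≈ 131.73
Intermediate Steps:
n = 152/143 (n = -152*(-1/143) = 152/143 ≈ 1.0629)
n*(-48/(-12) - 62/(-4)) + r = 152*(-48/(-12) - 62/(-4))/143 + 111 = 152*(-48*(-1/12) - 62*(-¼))/143 + 111 = 152*(4 + 31/2)/143 + 111 = (152/143)*(39/2) + 111 = 228/11 + 111 = 1449/11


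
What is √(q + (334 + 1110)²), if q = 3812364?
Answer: 50*√2359 ≈ 2428.5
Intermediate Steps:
√(q + (334 + 1110)²) = √(3812364 + (334 + 1110)²) = √(3812364 + 1444²) = √(3812364 + 2085136) = √5897500 = 50*√2359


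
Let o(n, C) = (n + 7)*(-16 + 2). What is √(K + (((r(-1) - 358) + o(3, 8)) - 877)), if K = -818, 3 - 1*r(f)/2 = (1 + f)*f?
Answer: 27*I*√3 ≈ 46.765*I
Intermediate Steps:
o(n, C) = -98 - 14*n (o(n, C) = (7 + n)*(-14) = -98 - 14*n)
r(f) = 6 - 2*f*(1 + f) (r(f) = 6 - 2*(1 + f)*f = 6 - 2*f*(1 + f))
√(K + (((r(-1) - 358) + o(3, 8)) - 877)) = √(-818 + ((((6 - 2*(-1) - 2*(-1)²) - 358) + (-98 - 14*3)) - 877)) = √(-818 + ((((6 + 2 - 2*1) - 358) + (-98 - 42)) - 877)) = √(-818 + ((((6 + 2 - 2) - 358) - 140) - 877)) = √(-818 + (((6 - 358) - 140) - 877)) = √(-818 + ((-352 - 140) - 877)) = √(-818 + (-492 - 877)) = √(-818 - 1369) = √(-2187) = 27*I*√3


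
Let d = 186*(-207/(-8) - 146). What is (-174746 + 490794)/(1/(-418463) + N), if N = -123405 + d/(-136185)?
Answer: -24014752903193920/9376856180344047 ≈ -2.5611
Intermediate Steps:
d = -89373/4 (d = 186*(-207*(-⅛) - 146) = 186*(207/8 - 146) = 186*(-961/8) = -89373/4 ≈ -22343.)
N = -22407850109/181580 (N = -123405 - 89373/4/(-136185) = -123405 - 89373/4*(-1/136185) = -123405 + 29791/181580 = -22407850109/181580 ≈ -1.2340e+5)
(-174746 + 490794)/(1/(-418463) + N) = (-174746 + 490794)/(1/(-418463) - 22407850109/181580) = 316048/(-1/418463 - 22407850109/181580) = 316048/(-9376856180344047/75984511540) = 316048*(-75984511540/9376856180344047) = -24014752903193920/9376856180344047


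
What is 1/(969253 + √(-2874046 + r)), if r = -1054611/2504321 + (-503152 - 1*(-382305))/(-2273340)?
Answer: 5518125108768501420/5348475678492672669588553 - 2*I*√23288555771228629789091975446755/5348475678492672669588553 ≈ 1.0317e-6 - 1.8046e-9*I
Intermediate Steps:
r = -2094849690853/5693173102140 (r = -1054611*1/2504321 + (-503152 + 382305)*(-1/2273340) = -1054611/2504321 - 120847*(-1/2273340) = -1054611/2504321 + 120847/2273340 = -2094849690853/5693173102140 ≈ -0.36796)
1/(969253 + √(-2874046 + r)) = 1/(969253 + √(-2874046 - 2094849690853/5693173102140)) = 1/(969253 + √(-16362443476362749293/5693173102140)) = 1/(969253 + I*√23288555771228629789091975446755/2846586551070)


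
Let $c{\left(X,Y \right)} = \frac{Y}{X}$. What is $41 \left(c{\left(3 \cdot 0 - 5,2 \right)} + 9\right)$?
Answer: $\frac{1763}{5} \approx 352.6$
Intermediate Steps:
$41 \left(c{\left(3 \cdot 0 - 5,2 \right)} + 9\right) = 41 \left(\frac{2}{3 \cdot 0 - 5} + 9\right) = 41 \left(\frac{2}{0 - 5} + 9\right) = 41 \left(\frac{2}{-5} + 9\right) = 41 \left(2 \left(- \frac{1}{5}\right) + 9\right) = 41 \left(- \frac{2}{5} + 9\right) = 41 \cdot \frac{43}{5} = \frac{1763}{5}$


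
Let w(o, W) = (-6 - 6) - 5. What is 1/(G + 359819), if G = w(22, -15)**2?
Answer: 1/360108 ≈ 2.7769e-6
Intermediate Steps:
w(o, W) = -17 (w(o, W) = -12 - 5 = -17)
G = 289 (G = (-17)**2 = 289)
1/(G + 359819) = 1/(289 + 359819) = 1/360108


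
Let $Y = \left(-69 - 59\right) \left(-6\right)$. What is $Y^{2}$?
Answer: $589824$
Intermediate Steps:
$Y = 768$ ($Y = \left(-69 - 59\right) \left(-6\right) = \left(-128\right) \left(-6\right) = 768$)
$Y^{2} = 768^{2} = 589824$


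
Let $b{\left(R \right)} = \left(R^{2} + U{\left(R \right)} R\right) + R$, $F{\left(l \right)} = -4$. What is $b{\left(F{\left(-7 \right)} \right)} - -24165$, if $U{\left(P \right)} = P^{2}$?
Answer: $24113$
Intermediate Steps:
$b{\left(R \right)} = R + R^{2} + R^{3}$ ($b{\left(R \right)} = \left(R^{2} + R^{2} R\right) + R = \left(R^{2} + R^{3}\right) + R = R + R^{2} + R^{3}$)
$b{\left(F{\left(-7 \right)} \right)} - -24165 = - 4 \left(1 - 4 + \left(-4\right)^{2}\right) - -24165 = - 4 \left(1 - 4 + 16\right) + 24165 = \left(-4\right) 13 + 24165 = -52 + 24165 = 24113$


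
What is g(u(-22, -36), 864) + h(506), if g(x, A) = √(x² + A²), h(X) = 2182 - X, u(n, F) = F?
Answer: 1676 + 36*√577 ≈ 2540.8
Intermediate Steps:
g(x, A) = √(A² + x²)
g(u(-22, -36), 864) + h(506) = √(864² + (-36)²) + (2182 - 1*506) = √(746496 + 1296) + (2182 - 506) = √747792 + 1676 = 36*√577 + 1676 = 1676 + 36*√577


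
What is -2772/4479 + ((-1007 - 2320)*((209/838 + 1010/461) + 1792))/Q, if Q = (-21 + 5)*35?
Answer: 688638577539303/64598550688 ≈ 10660.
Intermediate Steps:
Q = -560 (Q = -16*35 = -560)
-2772/4479 + ((-1007 - 2320)*((209/838 + 1010/461) + 1792))/Q = -2772/4479 + ((-1007 - 2320)*((209/838 + 1010/461) + 1792))/(-560) = -2772*1/4479 - 3327*((209*(1/838) + 1010*(1/461)) + 1792)*(-1/560) = -924/1493 - 3327*((209/838 + 1010/461) + 1792)*(-1/560) = -924/1493 - 3327*(942729/386318 + 1792)*(-1/560) = -924/1493 - 3327*693224585/386318*(-1/560) = -924/1493 - 2306358194295/386318*(-1/560) = -924/1493 + 461271638859/43267616 = 688638577539303/64598550688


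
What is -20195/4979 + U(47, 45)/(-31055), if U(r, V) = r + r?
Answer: -627623751/154622845 ≈ -4.0591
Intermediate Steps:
U(r, V) = 2*r
-20195/4979 + U(47, 45)/(-31055) = -20195/4979 + (2*47)/(-31055) = -20195*1/4979 + 94*(-1/31055) = -20195/4979 - 94/31055 = -627623751/154622845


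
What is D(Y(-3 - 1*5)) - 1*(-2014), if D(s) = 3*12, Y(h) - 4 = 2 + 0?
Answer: 2050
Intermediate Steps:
Y(h) = 6 (Y(h) = 4 + (2 + 0) = 4 + 2 = 6)
D(s) = 36
D(Y(-3 - 1*5)) - 1*(-2014) = 36 - 1*(-2014) = 36 + 2014 = 2050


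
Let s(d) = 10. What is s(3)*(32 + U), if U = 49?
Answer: 810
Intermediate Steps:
s(3)*(32 + U) = 10*(32 + 49) = 10*81 = 810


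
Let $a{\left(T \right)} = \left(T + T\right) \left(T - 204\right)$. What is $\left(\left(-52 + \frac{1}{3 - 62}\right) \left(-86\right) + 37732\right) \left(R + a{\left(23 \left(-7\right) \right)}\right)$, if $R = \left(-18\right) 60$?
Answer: $\frac{289974706900}{59} \approx 4.9148 \cdot 10^{9}$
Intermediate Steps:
$R = -1080$
$a{\left(T \right)} = 2 T \left(-204 + T\right)$
$\left(\left(-52 + \frac{1}{3 - 62}\right) \left(-86\right) + 37732\right) \left(R + a{\left(23 \left(-7\right) \right)}\right) = \left(\left(-52 + \frac{1}{3 - 62}\right) \left(-86\right) + 37732\right) \left(-1080 + 2 \cdot 23 \left(-7\right) \left(-204 + 23 \left(-7\right)\right)\right) = \left(\left(-52 + \frac{1}{-59}\right) \left(-86\right) + 37732\right) \left(-1080 + 2 \left(-161\right) \left(-204 - 161\right)\right) = \left(\left(-52 - \frac{1}{59}\right) \left(-86\right) + 37732\right) \left(-1080 + 2 \left(-161\right) \left(-365\right)\right) = \left(\left(- \frac{3069}{59}\right) \left(-86\right) + 37732\right) \left(-1080 + 117530\right) = \left(\frac{263934}{59} + 37732\right) 116450 = \frac{2490122}{59} \cdot 116450 = \frac{289974706900}{59}$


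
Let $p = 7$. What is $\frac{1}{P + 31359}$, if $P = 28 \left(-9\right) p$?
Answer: $\frac{1}{29595} \approx 3.3789 \cdot 10^{-5}$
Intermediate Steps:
$P = -1764$ ($P = 28 \left(-9\right) 7 = \left(-252\right) 7 = -1764$)
$\frac{1}{P + 31359} = \frac{1}{-1764 + 31359} = \frac{1}{29595}$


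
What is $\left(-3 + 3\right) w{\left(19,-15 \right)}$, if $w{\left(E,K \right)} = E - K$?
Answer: $0$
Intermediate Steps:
$\left(-3 + 3\right) w{\left(19,-15 \right)} = \left(-3 + 3\right) \left(19 - -15\right) = 0 \left(19 + 15\right) = 0 \cdot 34 = 0$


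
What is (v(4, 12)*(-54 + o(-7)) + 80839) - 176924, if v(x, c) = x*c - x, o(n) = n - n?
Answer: -98461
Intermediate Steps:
o(n) = 0
v(x, c) = -x + c*x (v(x, c) = c*x - x = -x + c*x)
(v(4, 12)*(-54 + o(-7)) + 80839) - 176924 = ((4*(-1 + 12))*(-54 + 0) + 80839) - 176924 = ((4*11)*(-54) + 80839) - 176924 = (44*(-54) + 80839) - 176924 = (-2376 + 80839) - 176924 = 78463 - 176924 = -98461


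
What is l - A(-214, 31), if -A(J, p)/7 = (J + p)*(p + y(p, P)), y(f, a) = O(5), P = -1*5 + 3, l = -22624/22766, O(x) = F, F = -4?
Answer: -393715133/11383 ≈ -34588.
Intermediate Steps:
O(x) = -4
l = -11312/11383 (l = -22624*1/22766 = -11312/11383 ≈ -0.99376)
P = -2 (P = -5 + 3 = -2)
y(f, a) = -4
A(J, p) = -7*(-4 + p)*(J + p) (A(J, p) = -7*(J + p)*(p - 4) = -7*(J + p)*(-4 + p) = -7*(-4 + p)*(J + p))
l - A(-214, 31) = -11312/11383 - (-7*31**2 + 28*(-214) + 28*31 - 7*(-214)*31) = -11312/11383 - (-7*961 - 5992 + 868 + 46438) = -11312/11383 - (-6727 - 5992 + 868 + 46438) = -11312/11383 - 1*34587 = -11312/11383 - 34587 = -393715133/11383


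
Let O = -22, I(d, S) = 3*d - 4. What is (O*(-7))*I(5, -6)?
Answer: 1694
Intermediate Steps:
I(d, S) = -4 + 3*d
(O*(-7))*I(5, -6) = (-22*(-7))*(-4 + 3*5) = 154*(-4 + 15) = 154*11 = 1694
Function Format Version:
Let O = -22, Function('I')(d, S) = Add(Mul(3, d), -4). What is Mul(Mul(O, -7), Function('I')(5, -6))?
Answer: 1694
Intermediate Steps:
Function('I')(d, S) = Add(-4, Mul(3, d))
Mul(Mul(O, -7), Function('I')(5, -6)) = Mul(Mul(-22, -7), Add(-4, Mul(3, 5))) = Mul(154, Add(-4, 15)) = Mul(154, 11) = 1694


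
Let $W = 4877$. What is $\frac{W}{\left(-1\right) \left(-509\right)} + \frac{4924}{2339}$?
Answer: $\frac{13913619}{1190551} \approx 11.687$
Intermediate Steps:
$\frac{W}{\left(-1\right) \left(-509\right)} + \frac{4924}{2339} = \frac{4877}{\left(-1\right) \left(-509\right)} + \frac{4924}{2339} = \frac{4877}{509} + 4924 \cdot \frac{1}{2339} = 4877 \cdot \frac{1}{509} + \frac{4924}{2339} = \frac{4877}{509} + \frac{4924}{2339} = \frac{13913619}{1190551}$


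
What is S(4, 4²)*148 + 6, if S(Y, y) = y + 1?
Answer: 2522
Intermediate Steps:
S(Y, y) = 1 + y
S(4, 4²)*148 + 6 = (1 + 4²)*148 + 6 = (1 + 16)*148 + 6 = 17*148 + 6 = 2516 + 6 = 2522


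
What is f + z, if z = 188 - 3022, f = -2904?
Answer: -5738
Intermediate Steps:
z = -2834
f + z = -2904 - 2834 = -5738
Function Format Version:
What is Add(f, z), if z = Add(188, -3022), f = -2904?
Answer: -5738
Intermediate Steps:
z = -2834
Add(f, z) = Add(-2904, -2834) = -5738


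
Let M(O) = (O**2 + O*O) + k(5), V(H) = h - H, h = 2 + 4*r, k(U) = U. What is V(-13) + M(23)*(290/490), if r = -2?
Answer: 31170/49 ≈ 636.12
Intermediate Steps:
h = -6 (h = 2 + 4*(-2) = 2 - 8 = -6)
V(H) = -6 - H
M(O) = 5 + 2*O**2 (M(O) = (O**2 + O*O) + 5 = (O**2 + O**2) + 5 = 2*O**2 + 5 = 5 + 2*O**2)
V(-13) + M(23)*(290/490) = (-6 - 1*(-13)) + (5 + 2*23**2)*(290/490) = (-6 + 13) + (5 + 2*529)*(290*(1/490)) = 7 + (5 + 1058)*(29/49) = 7 + 1063*(29/49) = 7 + 30827/49 = 31170/49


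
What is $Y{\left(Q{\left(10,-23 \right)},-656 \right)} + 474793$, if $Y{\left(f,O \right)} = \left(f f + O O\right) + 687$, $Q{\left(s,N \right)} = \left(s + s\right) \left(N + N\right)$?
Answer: $1752216$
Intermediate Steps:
$Q{\left(s,N \right)} = 4 N s$ ($Q{\left(s,N \right)} = 2 s 2 N = 4 N s$)
$Y{\left(f,O \right)} = 687 + O^{2} + f^{2}$ ($Y{\left(f,O \right)} = \left(f^{2} + O^{2}\right) + 687 = \left(O^{2} + f^{2}\right) + 687 = 687 + O^{2} + f^{2}$)
$Y{\left(Q{\left(10,-23 \right)},-656 \right)} + 474793 = \left(687 + \left(-656\right)^{2} + \left(4 \left(-23\right) 10\right)^{2}\right) + 474793 = \left(687 + 430336 + \left(-920\right)^{2}\right) + 474793 = \left(687 + 430336 + 846400\right) + 474793 = 1277423 + 474793 = 1752216$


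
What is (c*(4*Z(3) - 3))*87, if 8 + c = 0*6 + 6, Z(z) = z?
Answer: -1566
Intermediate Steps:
c = -2 (c = -8 + (0*6 + 6) = -8 + (0 + 6) = -8 + 6 = -2)
(c*(4*Z(3) - 3))*87 = -2*(4*3 - 3)*87 = -2*(12 - 3)*87 = -2*9*87 = -18*87 = -1566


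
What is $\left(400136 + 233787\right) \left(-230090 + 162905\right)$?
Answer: $-42590116755$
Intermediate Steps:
$\left(400136 + 233787\right) \left(-230090 + 162905\right) = 633923 \left(-67185\right) = -42590116755$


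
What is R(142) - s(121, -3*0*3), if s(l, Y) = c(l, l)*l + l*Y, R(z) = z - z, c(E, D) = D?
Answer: -14641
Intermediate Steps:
R(z) = 0
s(l, Y) = l² + Y*l (s(l, Y) = l*l + l*Y = l² + Y*l)
R(142) - s(121, -3*0*3) = 0 - 121*(-3*0*3 + 121) = 0 - 121*(0*3 + 121) = 0 - 121*(0 + 121) = 0 - 121*121 = 0 - 1*14641 = 0 - 14641 = -14641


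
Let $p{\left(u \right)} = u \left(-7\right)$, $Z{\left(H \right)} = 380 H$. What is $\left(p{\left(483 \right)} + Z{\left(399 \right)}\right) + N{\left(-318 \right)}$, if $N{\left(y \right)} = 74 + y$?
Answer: $147995$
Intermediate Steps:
$p{\left(u \right)} = - 7 u$
$\left(p{\left(483 \right)} + Z{\left(399 \right)}\right) + N{\left(-318 \right)} = \left(\left(-7\right) 483 + 380 \cdot 399\right) + \left(74 - 318\right) = \left(-3381 + 151620\right) - 244 = 148239 - 244 = 147995$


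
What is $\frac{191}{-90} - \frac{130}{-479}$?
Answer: $- \frac{79789}{43110} \approx -1.8508$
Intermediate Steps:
$\frac{191}{-90} - \frac{130}{-479} = 191 \left(- \frac{1}{90}\right) - - \frac{130}{479} = - \frac{191}{90} + \frac{130}{479} = - \frac{79789}{43110}$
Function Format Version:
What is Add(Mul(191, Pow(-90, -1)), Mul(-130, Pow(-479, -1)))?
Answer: Rational(-79789, 43110) ≈ -1.8508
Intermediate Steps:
Add(Mul(191, Pow(-90, -1)), Mul(-130, Pow(-479, -1))) = Add(Mul(191, Rational(-1, 90)), Mul(-130, Rational(-1, 479))) = Add(Rational(-191, 90), Rational(130, 479)) = Rational(-79789, 43110)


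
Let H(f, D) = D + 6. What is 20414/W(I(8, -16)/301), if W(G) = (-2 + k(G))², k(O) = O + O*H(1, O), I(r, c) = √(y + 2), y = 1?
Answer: 23322216019364259731902/4564138124959824731 + 542166173279687515489*√3/4564138124959824731 ≈ 5315.6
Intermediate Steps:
I(r, c) = √3 (I(r, c) = √(1 + 2) = √3)
H(f, D) = 6 + D
k(O) = O + O*(6 + O)
W(G) = (-2 + G*(7 + G))²
20414/W(I(8, -16)/301) = 20414/((-2 + (√3/301)*(7 + √3/301))²) = 20414/((-2 + √3*(7 + √3/301)/301)²) = 20414/(-2 + √3*(7 + √3/301)/301)²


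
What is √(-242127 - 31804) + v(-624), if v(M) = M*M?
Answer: 389376 + I*√273931 ≈ 3.8938e+5 + 523.38*I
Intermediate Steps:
v(M) = M²
√(-242127 - 31804) + v(-624) = √(-242127 - 31804) + (-624)² = √(-273931) + 389376 = I*√273931 + 389376 = 389376 + I*√273931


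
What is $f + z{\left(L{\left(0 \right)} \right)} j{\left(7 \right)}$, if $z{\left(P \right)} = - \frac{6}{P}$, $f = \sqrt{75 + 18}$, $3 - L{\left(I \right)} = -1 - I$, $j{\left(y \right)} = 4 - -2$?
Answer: $-9 + \sqrt{93} \approx 0.64365$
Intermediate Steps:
$j{\left(y \right)} = 6$ ($j{\left(y \right)} = 4 + 2 = 6$)
$L{\left(I \right)} = 4 + I$ ($L{\left(I \right)} = 3 - \left(-1 - I\right) = 3 + \left(1 + I\right) = 4 + I$)
$f = \sqrt{93} \approx 9.6436$
$f + z{\left(L{\left(0 \right)} \right)} j{\left(7 \right)} = \sqrt{93} + - \frac{6}{4 + 0} \cdot 6 = \sqrt{93} + - \frac{6}{4} \cdot 6 = \sqrt{93} + \left(-6\right) \frac{1}{4} \cdot 6 = \sqrt{93} - 9 = -9 + \sqrt{93}$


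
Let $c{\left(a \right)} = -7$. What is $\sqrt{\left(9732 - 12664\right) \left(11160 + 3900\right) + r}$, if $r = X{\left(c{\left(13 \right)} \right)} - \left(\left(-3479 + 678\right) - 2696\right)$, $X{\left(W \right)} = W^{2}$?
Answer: $i \sqrt{44150374} \approx 6644.6 i$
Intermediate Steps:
$r = 5546$ ($r = \left(-7\right)^{2} - \left(\left(-3479 + 678\right) - 2696\right) = 49 - \left(-2801 - 2696\right) = 49 - -5497 = 49 + 5497 = 5546$)
$\sqrt{\left(9732 - 12664\right) \left(11160 + 3900\right) + r} = \sqrt{\left(9732 - 12664\right) \left(11160 + 3900\right) + 5546} = \sqrt{\left(-2932\right) 15060 + 5546} = \sqrt{-44155920 + 5546} = \sqrt{-44150374} = i \sqrt{44150374}$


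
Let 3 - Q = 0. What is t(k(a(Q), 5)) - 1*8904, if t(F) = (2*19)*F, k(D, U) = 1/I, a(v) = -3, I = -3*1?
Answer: -26750/3 ≈ -8916.7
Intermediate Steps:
Q = 3 (Q = 3 - 1*0 = 3 + 0 = 3)
I = -3
k(D, U) = -1/3 (k(D, U) = 1/(-3) = -1/3)
t(F) = 38*F
t(k(a(Q), 5)) - 1*8904 = 38*(-1/3) - 1*8904 = -38/3 - 8904 = -26750/3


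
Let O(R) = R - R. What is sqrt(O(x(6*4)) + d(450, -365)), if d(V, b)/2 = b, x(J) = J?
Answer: I*sqrt(730) ≈ 27.019*I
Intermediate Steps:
O(R) = 0
d(V, b) = 2*b
sqrt(O(x(6*4)) + d(450, -365)) = sqrt(0 + 2*(-365)) = sqrt(0 - 730) = sqrt(-730) = I*sqrt(730)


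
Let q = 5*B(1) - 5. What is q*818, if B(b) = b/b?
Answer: 0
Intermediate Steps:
B(b) = 1
q = 0 (q = 5*1 - 5 = 5 - 5 = 0)
q*818 = 0*818 = 0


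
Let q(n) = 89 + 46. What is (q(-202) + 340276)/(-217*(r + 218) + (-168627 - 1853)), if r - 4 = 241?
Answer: -340411/270951 ≈ -1.2564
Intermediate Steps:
r = 245 (r = 4 + 241 = 245)
q(n) = 135
(q(-202) + 340276)/(-217*(r + 218) + (-168627 - 1853)) = (135 + 340276)/(-217*(245 + 218) + (-168627 - 1853)) = 340411/(-217*463 - 170480) = 340411/(-100471 - 170480) = 340411/(-270951) = 340411*(-1/270951) = -340411/270951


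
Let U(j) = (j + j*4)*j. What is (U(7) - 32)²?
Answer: 45369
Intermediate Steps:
U(j) = 5*j² (U(j) = (j + 4*j)*j = (5*j)*j = 5*j²)
(U(7) - 32)² = (5*7² - 32)² = (5*49 - 32)² = (245 - 32)² = 213² = 45369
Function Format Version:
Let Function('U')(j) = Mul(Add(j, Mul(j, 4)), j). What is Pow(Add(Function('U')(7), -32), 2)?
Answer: 45369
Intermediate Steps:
Function('U')(j) = Mul(5, Pow(j, 2)) (Function('U')(j) = Mul(Add(j, Mul(4, j)), j) = Mul(Mul(5, j), j) = Mul(5, Pow(j, 2)))
Pow(Add(Function('U')(7), -32), 2) = Pow(Add(Mul(5, Pow(7, 2)), -32), 2) = Pow(Add(Mul(5, 49), -32), 2) = Pow(Add(245, -32), 2) = Pow(213, 2) = 45369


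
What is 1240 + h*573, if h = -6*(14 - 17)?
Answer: 11554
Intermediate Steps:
h = 18 (h = -6*(-3) = 18)
1240 + h*573 = 1240 + 18*573 = 1240 + 10314 = 11554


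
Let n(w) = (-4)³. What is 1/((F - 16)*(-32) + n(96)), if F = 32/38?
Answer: 19/8000 ≈ 0.0023750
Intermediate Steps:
n(w) = -64
F = 16/19 (F = 32*(1/38) = 16/19 ≈ 0.84210)
1/((F - 16)*(-32) + n(96)) = 1/((16/19 - 16)*(-32) - 64) = 1/(-288/19*(-32) - 64) = 1/(9216/19 - 64) = 1/(8000/19) = 19/8000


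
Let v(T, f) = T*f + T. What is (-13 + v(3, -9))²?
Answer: 1369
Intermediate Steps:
v(T, f) = T + T*f
(-13 + v(3, -9))² = (-13 + 3*(1 - 9))² = (-13 + 3*(-8))² = (-13 - 24)² = (-37)² = 1369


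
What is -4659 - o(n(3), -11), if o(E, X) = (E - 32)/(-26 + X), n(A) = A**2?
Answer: -172406/37 ≈ -4659.6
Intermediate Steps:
o(E, X) = (-32 + E)/(-26 + X)
-4659 - o(n(3), -11) = -4659 - (-32 + 3**2)/(-26 - 11) = -4659 - (-32 + 9)/(-37) = -4659 - (-1)*(-23)/37 = -4659 - 1*23/37 = -4659 - 23/37 = -172406/37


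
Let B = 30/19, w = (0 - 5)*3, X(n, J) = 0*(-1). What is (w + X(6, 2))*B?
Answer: -450/19 ≈ -23.684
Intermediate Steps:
X(n, J) = 0
w = -15 (w = -5*3 = -15)
B = 30/19 (B = 30*(1/19) = 30/19 ≈ 1.5789)
(w + X(6, 2))*B = (-15 + 0)*(30/19) = -15*30/19 = -450/19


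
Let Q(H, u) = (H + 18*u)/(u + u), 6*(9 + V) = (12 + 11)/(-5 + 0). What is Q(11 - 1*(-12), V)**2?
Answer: 5253264/85849 ≈ 61.192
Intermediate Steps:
V = -293/30 (V = -9 + ((12 + 11)/(-5 + 0))/6 = -9 + (23/(-5))/6 = -9 + (23*(-1/5))/6 = -9 + (1/6)*(-23/5) = -9 - 23/30 = -293/30 ≈ -9.7667)
Q(H, u) = (H + 18*u)/(2*u) (Q(H, u) = (H + 18*u)/((2*u)) = (H + 18*u)*(1/(2*u)) = (H + 18*u)/(2*u))
Q(11 - 1*(-12), V)**2 = (9 + (11 - 1*(-12))/(2*(-293/30)))**2 = (9 + (1/2)*(11 + 12)*(-30/293))**2 = (9 + (1/2)*23*(-30/293))**2 = (9 - 345/293)**2 = (2292/293)**2 = 5253264/85849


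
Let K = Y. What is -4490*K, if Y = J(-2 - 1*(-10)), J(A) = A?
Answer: -35920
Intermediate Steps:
Y = 8 (Y = -2 - 1*(-10) = -2 + 10 = 8)
K = 8
-4490*K = -4490*8 = -35920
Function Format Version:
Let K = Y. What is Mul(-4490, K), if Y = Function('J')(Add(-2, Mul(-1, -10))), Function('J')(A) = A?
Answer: -35920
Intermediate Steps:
Y = 8 (Y = Add(-2, Mul(-1, -10)) = Add(-2, 10) = 8)
K = 8
Mul(-4490, K) = Mul(-4490, 8) = -35920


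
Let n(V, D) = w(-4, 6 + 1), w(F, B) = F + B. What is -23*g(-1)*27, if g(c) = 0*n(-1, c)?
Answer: 0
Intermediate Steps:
w(F, B) = B + F
n(V, D) = 3 (n(V, D) = (6 + 1) - 4 = 7 - 4 = 3)
g(c) = 0 (g(c) = 0*3 = 0)
-23*g(-1)*27 = -23*0*27 = 0*27 = 0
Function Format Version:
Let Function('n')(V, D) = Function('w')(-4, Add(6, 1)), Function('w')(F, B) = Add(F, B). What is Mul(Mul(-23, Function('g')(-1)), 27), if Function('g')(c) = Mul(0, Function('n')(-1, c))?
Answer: 0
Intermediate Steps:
Function('w')(F, B) = Add(B, F)
Function('n')(V, D) = 3 (Function('n')(V, D) = Add(Add(6, 1), -4) = Add(7, -4) = 3)
Function('g')(c) = 0 (Function('g')(c) = Mul(0, 3) = 0)
Mul(Mul(-23, Function('g')(-1)), 27) = Mul(Mul(-23, 0), 27) = Mul(0, 27) = 0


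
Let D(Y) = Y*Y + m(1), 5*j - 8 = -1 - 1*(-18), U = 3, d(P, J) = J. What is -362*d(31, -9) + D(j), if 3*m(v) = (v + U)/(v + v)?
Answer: 9851/3 ≈ 3283.7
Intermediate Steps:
j = 5 (j = 8/5 + (-1 - 1*(-18))/5 = 8/5 + (-1 + 18)/5 = 8/5 + (⅕)*17 = 8/5 + 17/5 = 5)
m(v) = (3 + v)/(6*v) (m(v) = ((v + 3)/(v + v))/3 = ((3 + v)/((2*v)))/3 = ((3 + v)*(1/(2*v)))/3 = ((3 + v)/(2*v))/3 = (3 + v)/(6*v))
D(Y) = ⅔ + Y² (D(Y) = Y*Y + (⅙)*(3 + 1)/1 = Y² + (⅙)*1*4 = Y² + ⅔ = ⅔ + Y²)
-362*d(31, -9) + D(j) = -362*(-9) + (⅔ + 5²) = 3258 + (⅔ + 25) = 3258 + 77/3 = 9851/3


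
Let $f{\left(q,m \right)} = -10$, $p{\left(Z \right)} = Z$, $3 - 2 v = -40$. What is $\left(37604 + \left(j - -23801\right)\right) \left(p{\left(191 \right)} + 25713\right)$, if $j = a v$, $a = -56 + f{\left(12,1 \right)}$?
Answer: $1553877344$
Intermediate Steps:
$v = \frac{43}{2}$ ($v = \frac{3}{2} - -20 = \frac{3}{2} + 20 = \frac{43}{2} \approx 21.5$)
$a = -66$ ($a = -56 - 10 = -66$)
$j = -1419$ ($j = \left(-66\right) \frac{43}{2} = -1419$)
$\left(37604 + \left(j - -23801\right)\right) \left(p{\left(191 \right)} + 25713\right) = \left(37604 - -22382\right) \left(191 + 25713\right) = \left(37604 + \left(-1419 + 23801\right)\right) 25904 = \left(37604 + 22382\right) 25904 = 59986 \cdot 25904 = 1553877344$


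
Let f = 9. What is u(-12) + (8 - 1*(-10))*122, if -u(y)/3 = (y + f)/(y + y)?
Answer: 17565/8 ≈ 2195.6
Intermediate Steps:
u(y) = -3*(9 + y)/(2*y) (u(y) = -3*(y + 9)/(y + y) = -3*(9 + y)/(2*y))
u(-12) + (8 - 1*(-10))*122 = (3/2)*(-9 - 1*(-12))/(-12) + (8 - 1*(-10))*122 = (3/2)*(-1/12)*(-9 + 12) + (8 + 10)*122 = (3/2)*(-1/12)*3 + 18*122 = -3/8 + 2196 = 17565/8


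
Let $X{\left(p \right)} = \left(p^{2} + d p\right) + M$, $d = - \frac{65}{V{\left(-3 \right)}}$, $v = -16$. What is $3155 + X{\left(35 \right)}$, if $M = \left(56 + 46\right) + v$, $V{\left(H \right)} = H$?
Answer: $\frac{15673}{3} \approx 5224.3$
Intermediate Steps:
$M = 86$ ($M = \left(56 + 46\right) - 16 = 102 - 16 = 86$)
$d = \frac{65}{3}$ ($d = - \frac{65}{-3} = \left(-65\right) \left(- \frac{1}{3}\right) = \frac{65}{3} \approx 21.667$)
$X{\left(p \right)} = 86 + p^{2} + \frac{65 p}{3}$ ($X{\left(p \right)} = \left(p^{2} + \frac{65 p}{3}\right) + 86 = 86 + p^{2} + \frac{65 p}{3}$)
$3155 + X{\left(35 \right)} = 3155 + \left(86 + 35^{2} + \frac{65}{3} \cdot 35\right) = 3155 + \left(86 + 1225 + \frac{2275}{3}\right) = 3155 + \frac{6208}{3} = \frac{15673}{3}$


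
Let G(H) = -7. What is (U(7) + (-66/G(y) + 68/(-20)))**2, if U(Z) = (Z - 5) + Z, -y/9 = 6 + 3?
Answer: 276676/1225 ≈ 225.86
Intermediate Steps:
y = -81 (y = -9*(6 + 3) = -9*9 = -81)
U(Z) = -5 + 2*Z (U(Z) = (-5 + Z) + Z = -5 + 2*Z)
(U(7) + (-66/G(y) + 68/(-20)))**2 = ((-5 + 2*7) + (-66/(-7) + 68/(-20)))**2 = ((-5 + 14) + (-66*(-1/7) + 68*(-1/20)))**2 = (9 + (66/7 - 17/5))**2 = (9 + 211/35)**2 = (526/35)**2 = 276676/1225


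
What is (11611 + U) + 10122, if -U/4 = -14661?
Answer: 80377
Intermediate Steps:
U = 58644 (U = -4*(-14661) = 58644)
(11611 + U) + 10122 = (11611 + 58644) + 10122 = 70255 + 10122 = 80377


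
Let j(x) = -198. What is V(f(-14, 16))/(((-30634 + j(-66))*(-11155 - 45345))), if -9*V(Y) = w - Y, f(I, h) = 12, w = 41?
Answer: -29/15678072000 ≈ -1.8497e-9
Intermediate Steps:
V(Y) = -41/9 + Y/9 (V(Y) = -(41 - Y)/9 = -41/9 + Y/9)
V(f(-14, 16))/(((-30634 + j(-66))*(-11155 - 45345))) = (-41/9 + (⅑)*12)/(((-30634 - 198)*(-11155 - 45345))) = (-41/9 + 4/3)/((-30832*(-56500))) = -29/9/1742008000 = -29/9*1/1742008000 = -29/15678072000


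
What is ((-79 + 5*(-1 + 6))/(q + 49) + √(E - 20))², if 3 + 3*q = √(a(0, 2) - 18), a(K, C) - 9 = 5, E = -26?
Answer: (-5832 + 81*I + 5185*I*√46)²/26884225 ≈ -44.947 - 15.292*I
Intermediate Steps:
a(K, C) = 14 (a(K, C) = 9 + 5 = 14)
q = -1 + 2*I/3 (q = -1 + √(14 - 18)/3 = -1 + √(-4)/3 = -1 + (2*I)/3 = -1 + 2*I/3 ≈ -1.0 + 0.66667*I)
((-79 + 5*(-1 + 6))/(q + 49) + √(E - 20))² = ((-79 + 5*(-1 + 6))/((-1 + 2*I/3) + 49) + √(-26 - 20))² = ((-79 + 5*5)/(48 + 2*I/3) + √(-46))² = ((-79 + 25)*(9*(48 - 2*I/3)/20740) + I*√46)² = (-243*(48 - 2*I/3)/10370 + I*√46)²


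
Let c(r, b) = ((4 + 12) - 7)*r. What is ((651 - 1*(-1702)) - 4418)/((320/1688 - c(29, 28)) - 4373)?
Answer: 435715/977734 ≈ 0.44564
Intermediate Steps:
c(r, b) = 9*r (c(r, b) = (16 - 7)*r = 9*r)
((651 - 1*(-1702)) - 4418)/((320/1688 - c(29, 28)) - 4373) = ((651 - 1*(-1702)) - 4418)/((320/1688 - 9*29) - 4373) = ((651 + 1702) - 4418)/((320*(1/1688) - 1*261) - 4373) = (2353 - 4418)/((40/211 - 261) - 4373) = -2065/(-55031/211 - 4373) = -2065/(-977734/211) = -2065*(-211/977734) = 435715/977734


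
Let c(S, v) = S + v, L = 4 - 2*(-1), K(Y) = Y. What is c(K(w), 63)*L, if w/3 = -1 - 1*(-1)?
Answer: 378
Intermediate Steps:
w = 0 (w = 3*(-1 - 1*(-1)) = 3*(-1 + 1) = 3*0 = 0)
L = 6 (L = 4 + 2 = 6)
c(K(w), 63)*L = (0 + 63)*6 = 63*6 = 378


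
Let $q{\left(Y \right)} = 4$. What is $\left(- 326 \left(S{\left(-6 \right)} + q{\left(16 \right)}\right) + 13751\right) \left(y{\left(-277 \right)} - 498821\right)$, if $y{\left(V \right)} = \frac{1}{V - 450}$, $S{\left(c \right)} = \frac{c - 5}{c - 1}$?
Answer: $- \frac{4328039017332}{727} \approx -5.9533 \cdot 10^{9}$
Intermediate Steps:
$S{\left(c \right)} = \frac{-5 + c}{-1 + c}$
$y{\left(V \right)} = \frac{1}{-450 + V}$
$\left(- 326 \left(S{\left(-6 \right)} + q{\left(16 \right)}\right) + 13751\right) \left(y{\left(-277 \right)} - 498821\right) = \left(- 326 \left(\frac{-5 - 6}{-1 - 6} + 4\right) + 13751\right) \left(\frac{1}{-450 - 277} - 498821\right) = \left(- 326 \left(\frac{1}{-7} \left(-11\right) + 4\right) + 13751\right) \left(\frac{1}{-727} - 498821\right) = \left(- 326 \left(\left(- \frac{1}{7}\right) \left(-11\right) + 4\right) + 13751\right) \left(- \frac{1}{727} - 498821\right) = \left(- 326 \left(\frac{11}{7} + 4\right) + 13751\right) \left(- \frac{362642868}{727}\right) = \left(\left(-326\right) \frac{39}{7} + 13751\right) \left(- \frac{362642868}{727}\right) = \left(- \frac{12714}{7} + 13751\right) \left(- \frac{362642868}{727}\right) = \frac{83543}{7} \left(- \frac{362642868}{727}\right) = - \frac{4328039017332}{727}$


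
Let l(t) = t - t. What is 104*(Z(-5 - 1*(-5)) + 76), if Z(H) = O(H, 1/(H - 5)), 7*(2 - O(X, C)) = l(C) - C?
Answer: 283816/35 ≈ 8109.0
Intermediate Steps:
l(t) = 0
O(X, C) = 2 + C/7 (O(X, C) = 2 - (0 - C)/7 = 2 - (-1)*C/7 = 2 + C/7)
Z(H) = 2 + 1/(7*(-5 + H)) (Z(H) = 2 + 1/(7*(H - 5)) = 2 + 1/(7*(-5 + H)))
104*(Z(-5 - 1*(-5)) + 76) = 104*((-69 + 14*(-5 - 1*(-5)))/(7*(-5 + (-5 - 1*(-5)))) + 76) = 104*((-69 + 14*(-5 + 5))/(7*(-5 + (-5 + 5))) + 76) = 104*((-69 + 14*0)/(7*(-5 + 0)) + 76) = 104*((⅐)*(-69 + 0)/(-5) + 76) = 104*((⅐)*(-⅕)*(-69) + 76) = 104*(69/35 + 76) = 104*(2729/35) = 283816/35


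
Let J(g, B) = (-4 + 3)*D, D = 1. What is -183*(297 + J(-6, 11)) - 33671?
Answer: -87839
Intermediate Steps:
J(g, B) = -1 (J(g, B) = (-4 + 3)*1 = -1*1 = -1)
-183*(297 + J(-6, 11)) - 33671 = -183*(297 - 1) - 33671 = -183*296 - 33671 = -54168 - 33671 = -87839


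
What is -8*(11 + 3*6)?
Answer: -232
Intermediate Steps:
-8*(11 + 3*6) = -8*(11 + 18) = -8*29 = -232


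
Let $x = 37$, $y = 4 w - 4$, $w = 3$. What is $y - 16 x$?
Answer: $-584$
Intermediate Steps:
$y = 8$ ($y = 4 \cdot 3 - 4 = 12 - 4 = 8$)
$y - 16 x = 8 - 592 = -584$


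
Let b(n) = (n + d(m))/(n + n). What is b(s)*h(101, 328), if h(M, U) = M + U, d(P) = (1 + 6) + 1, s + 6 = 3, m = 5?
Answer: -715/2 ≈ -357.50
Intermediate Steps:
s = -3 (s = -6 + 3 = -3)
d(P) = 8 (d(P) = 7 + 1 = 8)
b(n) = (8 + n)/(2*n) (b(n) = (n + 8)/(n + n) = (8 + n)/((2*n)) = (8 + n)*(1/(2*n)) = (8 + n)/(2*n))
b(s)*h(101, 328) = ((½)*(8 - 3)/(-3))*(101 + 328) = ((½)*(-⅓)*5)*429 = -⅚*429 = -715/2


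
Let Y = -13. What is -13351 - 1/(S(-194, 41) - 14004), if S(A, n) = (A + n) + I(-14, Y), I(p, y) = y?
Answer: -189183669/14170 ≈ -13351.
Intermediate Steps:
S(A, n) = -13 + A + n (S(A, n) = (A + n) - 13 = -13 + A + n)
-13351 - 1/(S(-194, 41) - 14004) = -13351 - 1/((-13 - 194 + 41) - 14004) = -13351 - 1/(-166 - 14004) = -13351 - 1/(-14170) = -13351 - 1*(-1/14170) = -13351 + 1/14170 = -189183669/14170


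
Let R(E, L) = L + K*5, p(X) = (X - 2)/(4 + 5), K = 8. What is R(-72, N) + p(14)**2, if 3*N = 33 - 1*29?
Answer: 388/9 ≈ 43.111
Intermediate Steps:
N = 4/3 (N = (33 - 1*29)/3 = (33 - 29)/3 = (1/3)*4 = 4/3 ≈ 1.3333)
p(X) = -2/9 + X/9 (p(X) = (-2 + X)/9 = (-2 + X)*(1/9) = -2/9 + X/9)
R(E, L) = 40 + L (R(E, L) = L + 8*5 = L + 40 = 40 + L)
R(-72, N) + p(14)**2 = (40 + 4/3) + (-2/9 + (1/9)*14)**2 = 124/3 + (-2/9 + 14/9)**2 = 124/3 + (4/3)**2 = 124/3 + 16/9 = 388/9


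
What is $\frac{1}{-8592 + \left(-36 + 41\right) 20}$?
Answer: $- \frac{1}{8492} \approx -0.00011776$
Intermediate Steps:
$\frac{1}{-8592 + \left(-36 + 41\right) 20} = \frac{1}{-8592 + 5 \cdot 20} = \frac{1}{-8592 + 100} = \frac{1}{-8492} = - \frac{1}{8492}$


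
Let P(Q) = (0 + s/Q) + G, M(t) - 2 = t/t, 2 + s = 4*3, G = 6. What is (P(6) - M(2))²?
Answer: 196/9 ≈ 21.778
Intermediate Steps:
s = 10 (s = -2 + 4*3 = -2 + 12 = 10)
M(t) = 3 (M(t) = 2 + t/t = 2 + 1 = 3)
P(Q) = 6 + 10/Q (P(Q) = (0 + 10/Q) + 6 = 10/Q + 6 = 6 + 10/Q)
(P(6) - M(2))² = ((6 + 10/6) - 1*3)² = ((6 + 10*(⅙)) - 3)² = ((6 + 5/3) - 3)² = (23/3 - 3)² = (14/3)² = 196/9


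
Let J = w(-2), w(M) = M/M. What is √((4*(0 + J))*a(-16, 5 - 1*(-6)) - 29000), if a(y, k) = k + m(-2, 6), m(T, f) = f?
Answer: 2*I*√7233 ≈ 170.09*I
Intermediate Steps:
a(y, k) = 6 + k (a(y, k) = k + 6 = 6 + k)
w(M) = 1
J = 1
√((4*(0 + J))*a(-16, 5 - 1*(-6)) - 29000) = √((4*(0 + 1))*(6 + (5 - 1*(-6))) - 29000) = √((4*1)*(6 + (5 + 6)) - 29000) = √(4*(6 + 11) - 29000) = √(4*17 - 29000) = √(68 - 29000) = √(-28932) = 2*I*√7233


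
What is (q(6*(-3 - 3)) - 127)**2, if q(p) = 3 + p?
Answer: 25600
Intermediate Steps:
(q(6*(-3 - 3)) - 127)**2 = ((3 + 6*(-3 - 3)) - 127)**2 = ((3 + 6*(-6)) - 127)**2 = ((3 - 36) - 127)**2 = (-33 - 127)**2 = (-160)**2 = 25600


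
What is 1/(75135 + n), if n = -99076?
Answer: -1/23941 ≈ -4.1769e-5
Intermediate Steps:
1/(75135 + n) = 1/(75135 - 99076) = 1/(-23941) = -1/23941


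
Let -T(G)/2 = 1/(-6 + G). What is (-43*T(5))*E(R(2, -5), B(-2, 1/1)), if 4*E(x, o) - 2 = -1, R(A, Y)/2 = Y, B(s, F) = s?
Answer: -43/2 ≈ -21.500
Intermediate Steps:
R(A, Y) = 2*Y
E(x, o) = ¼ (E(x, o) = ½ + (¼)*(-1) = ½ - ¼ = ¼)
T(G) = -2/(-6 + G)
(-43*T(5))*E(R(2, -5), B(-2, 1/1)) = -(-86)/(-6 + 5)*(¼) = -(-86)/(-1)*(¼) = -(-86)*(-1)*(¼) = -43*2*(¼) = -86*¼ = -43/2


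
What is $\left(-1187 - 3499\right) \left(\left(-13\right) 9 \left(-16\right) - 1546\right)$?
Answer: $-1527636$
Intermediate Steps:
$\left(-1187 - 3499\right) \left(\left(-13\right) 9 \left(-16\right) - 1546\right) = - 4686 \left(\left(-117\right) \left(-16\right) - 1546\right) = - 4686 \left(1872 - 1546\right) = \left(-4686\right) 326 = -1527636$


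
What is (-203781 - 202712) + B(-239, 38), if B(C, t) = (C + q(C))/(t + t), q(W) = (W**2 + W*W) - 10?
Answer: -30779475/76 ≈ -4.0499e+5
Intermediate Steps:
q(W) = -10 + 2*W**2 (q(W) = (W**2 + W**2) - 10 = 2*W**2 - 10 = -10 + 2*W**2)
B(C, t) = (-10 + C + 2*C**2)/(2*t) (B(C, t) = (C + (-10 + 2*C**2))/(t + t) = (-10 + C + 2*C**2)/((2*t)) = (-10 + C + 2*C**2)*(1/(2*t)) = (-10 + C + 2*C**2)/(2*t))
(-203781 - 202712) + B(-239, 38) = (-203781 - 202712) + (-5 + (-239)**2 + (1/2)*(-239))/38 = -406493 + (-5 + 57121 - 239/2)/38 = -406493 + (1/38)*(113993/2) = -406493 + 113993/76 = -30779475/76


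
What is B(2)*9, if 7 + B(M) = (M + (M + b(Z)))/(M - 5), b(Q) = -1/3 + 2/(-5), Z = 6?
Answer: -364/5 ≈ -72.800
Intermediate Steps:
b(Q) = -11/15 (b(Q) = -1*⅓ + 2*(-⅕) = -⅓ - ⅖ = -11/15)
B(M) = -7 + (-11/15 + 2*M)/(-5 + M) (B(M) = -7 + (M + (M - 11/15))/(M - 5) = -7 + (M + (-11/15 + M))/(-5 + M) = -7 + (-11/15 + 2*M)/(-5 + M))
B(2)*9 = ((514 - 75*2)/(15*(-5 + 2)))*9 = ((1/15)*(514 - 150)/(-3))*9 = ((1/15)*(-⅓)*364)*9 = -364/45*9 = -364/5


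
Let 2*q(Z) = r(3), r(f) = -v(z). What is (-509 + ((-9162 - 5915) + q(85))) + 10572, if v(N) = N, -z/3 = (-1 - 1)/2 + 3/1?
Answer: -5011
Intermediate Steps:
z = -6 (z = -3*((-1 - 1)/2 + 3/1) = -3*(-2*1/2 + 3*1) = -3*(-1 + 3) = -3*2 = -6)
r(f) = 6 (r(f) = -1*(-6) = 6)
q(Z) = 3 (q(Z) = (1/2)*6 = 3)
(-509 + ((-9162 - 5915) + q(85))) + 10572 = (-509 + ((-9162 - 5915) + 3)) + 10572 = (-509 + (-15077 + 3)) + 10572 = (-509 - 15074) + 10572 = -15583 + 10572 = -5011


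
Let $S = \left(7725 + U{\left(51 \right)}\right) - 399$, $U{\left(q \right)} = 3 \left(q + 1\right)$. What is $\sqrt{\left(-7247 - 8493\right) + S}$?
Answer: $i \sqrt{8258} \approx 90.874 i$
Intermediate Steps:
$U{\left(q \right)} = 3 + 3 q$ ($U{\left(q \right)} = 3 \left(1 + q\right) = 3 + 3 q$)
$S = 7482$ ($S = \left(7725 + \left(3 + 3 \cdot 51\right)\right) - 399 = \left(7725 + \left(3 + 153\right)\right) - 399 = \left(7725 + 156\right) - 399 = 7881 - 399 = 7482$)
$\sqrt{\left(-7247 - 8493\right) + S} = \sqrt{\left(-7247 - 8493\right) + 7482} = \sqrt{-15740 + 7482} = \sqrt{-8258} = i \sqrt{8258}$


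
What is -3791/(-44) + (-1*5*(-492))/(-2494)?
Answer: 4673257/54868 ≈ 85.173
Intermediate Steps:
-3791/(-44) + (-1*5*(-492))/(-2494) = -3791*(-1/44) - 5*(-492)*(-1/2494) = 3791/44 + 2460*(-1/2494) = 3791/44 - 1230/1247 = 4673257/54868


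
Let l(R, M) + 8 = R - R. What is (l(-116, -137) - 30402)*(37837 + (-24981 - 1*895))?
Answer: -363734010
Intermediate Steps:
l(R, M) = -8 (l(R, M) = -8 + (R - R) = -8 + 0 = -8)
(l(-116, -137) - 30402)*(37837 + (-24981 - 1*895)) = (-8 - 30402)*(37837 + (-24981 - 1*895)) = -30410*(37837 + (-24981 - 895)) = -30410*(37837 - 25876) = -30410*11961 = -363734010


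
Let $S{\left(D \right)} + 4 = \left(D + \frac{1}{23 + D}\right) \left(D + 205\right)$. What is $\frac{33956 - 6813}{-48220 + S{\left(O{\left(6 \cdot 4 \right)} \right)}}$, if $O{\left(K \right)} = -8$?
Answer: $- \frac{407145}{746803} \approx -0.54518$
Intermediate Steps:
$S{\left(D \right)} = -4 + \left(205 + D\right) \left(D + \frac{1}{23 + D}\right)$ ($S{\left(D \right)} = -4 + \left(D + \frac{1}{23 + D}\right) \left(D + 205\right) = -4 + \left(D + \frac{1}{23 + D}\right) \left(205 + D\right) = -4 + \left(205 + D\right) \left(D + \frac{1}{23 + D}\right)$)
$\frac{33956 - 6813}{-48220 + S{\left(O{\left(6 \cdot 4 \right)} \right)}} = \frac{33956 - 6813}{-48220 + \frac{113 + \left(-8\right)^{3} + 228 \left(-8\right)^{2} + 4712 \left(-8\right)}{23 - 8}} = \frac{27143}{-48220 + \frac{113 - 512 + 228 \cdot 64 - 37696}{15}} = \frac{27143}{-48220 + \frac{113 - 512 + 14592 - 37696}{15}} = \frac{27143}{-48220 + \frac{1}{15} \left(-23503\right)} = \frac{27143}{-48220 - \frac{23503}{15}} = \frac{27143}{- \frac{746803}{15}} = 27143 \left(- \frac{15}{746803}\right) = - \frac{407145}{746803}$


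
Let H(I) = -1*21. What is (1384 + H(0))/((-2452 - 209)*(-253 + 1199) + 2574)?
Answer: -1363/2514732 ≈ -0.00054201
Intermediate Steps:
H(I) = -21
(1384 + H(0))/((-2452 - 209)*(-253 + 1199) + 2574) = (1384 - 21)/((-2452 - 209)*(-253 + 1199) + 2574) = 1363/(-2661*946 + 2574) = 1363/(-2517306 + 2574) = 1363/(-2514732) = 1363*(-1/2514732) = -1363/2514732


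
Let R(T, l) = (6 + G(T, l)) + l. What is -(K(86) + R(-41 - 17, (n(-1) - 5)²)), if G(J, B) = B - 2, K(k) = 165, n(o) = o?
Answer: -241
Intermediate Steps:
G(J, B) = -2 + B
R(T, l) = 4 + 2*l (R(T, l) = (6 + (-2 + l)) + l = (4 + l) + l = 4 + 2*l)
-(K(86) + R(-41 - 17, (n(-1) - 5)²)) = -(165 + (4 + 2*(-1 - 5)²)) = -(165 + (4 + 2*(-6)²)) = -(165 + (4 + 2*36)) = -(165 + (4 + 72)) = -(165 + 76) = -1*241 = -241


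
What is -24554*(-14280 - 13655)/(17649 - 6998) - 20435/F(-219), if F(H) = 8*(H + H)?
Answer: 2403667282145/37321104 ≈ 64405.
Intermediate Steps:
F(H) = 16*H (F(H) = 8*(2*H) = 16*H)
-24554*(-14280 - 13655)/(17649 - 6998) - 20435/F(-219) = -24554*(-14280 - 13655)/(17649 - 6998) - 20435/(16*(-219)) = -24554/(10651/(-27935)) - 20435/(-3504) = -24554/(10651*(-1/27935)) - 20435*(-1/3504) = -24554/(-10651/27935) + 20435/3504 = -24554*(-27935/10651) + 20435/3504 = 685915990/10651 + 20435/3504 = 2403667282145/37321104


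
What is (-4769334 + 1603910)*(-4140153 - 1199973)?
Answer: 16903763003424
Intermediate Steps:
(-4769334 + 1603910)*(-4140153 - 1199973) = -3165424*(-5340126) = 16903763003424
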